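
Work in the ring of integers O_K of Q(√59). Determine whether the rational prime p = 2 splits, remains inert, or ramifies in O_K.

59 mod 4 = 3, hence disc K = 4·59 = 236 and O_K = ℤ[√59].
disc(K) = 236 = 2·118, so p = 2 is ramified.

p ramifies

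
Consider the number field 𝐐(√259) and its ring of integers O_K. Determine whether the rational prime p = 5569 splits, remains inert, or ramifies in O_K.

d = 259 ≡ 3 (mod 4), so O_K = ℤ[√259] and disc(K) = 4d = 1036.
disc(K) = 1036 is not divisible by 5569; 5569 is unramified.
Compute (259/5569) via Euler: 259^((5569-1)/2) mod 5569 = 5568, so (259/5569) = -1.
Legendre symbol -1 ⇒ 5569 is inert.

5569 remains inert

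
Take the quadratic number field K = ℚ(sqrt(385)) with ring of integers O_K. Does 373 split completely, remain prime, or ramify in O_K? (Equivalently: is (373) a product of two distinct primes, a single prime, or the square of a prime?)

Since 385 ≡ 1 mod 4, the ring of integers is ℤ[(1+√385)/2] with discriminant 385.
373 ∤ 385, so 373 is unramified.
(385/373) = 12^186 mod 373 = 1, giving Legendre symbol 1.
d is a quadratic residue mod p, hence 373 splits in O_K.

split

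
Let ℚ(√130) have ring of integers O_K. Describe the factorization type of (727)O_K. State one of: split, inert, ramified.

d = 130 ≡ 2 (mod 4), so O_K = ℤ[√130] and disc(K) = 4d = 520.
727 ∤ 520, so 727 is unramified.
Euler's criterion: 130^363 mod 727 = 726. Thus (130|727) = -1.
d is a non-residue mod p, hence 727 remains inert in O_K.

remains prime (inert)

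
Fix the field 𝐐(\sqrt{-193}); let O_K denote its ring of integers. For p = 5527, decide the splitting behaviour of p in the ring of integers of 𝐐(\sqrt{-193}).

p splits

d = -193 ≡ 3 (mod 4), so O_K = ℤ[√-193] and disc(K) = 4d = -772.
Since gcd(5527, -772) = 1 the prime 5527 does not ramify.
(-193/5527) = 5334^2763 mod 5527 = 1, giving Legendre symbol 1.
d is a quadratic residue mod p, hence 5527 splits in O_K.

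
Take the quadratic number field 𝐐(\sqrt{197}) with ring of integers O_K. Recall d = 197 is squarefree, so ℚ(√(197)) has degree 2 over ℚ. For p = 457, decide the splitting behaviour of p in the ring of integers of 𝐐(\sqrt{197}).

Since 197 ≡ 1 mod 4, the ring of integers is ℤ[(1+√197)/2] with discriminant 197.
457 ∤ 197, so 457 is unramified.
(197/457) = 197^228 mod 457 = 1, giving Legendre symbol 1.
(197/457) = 1, so 457 splits.

split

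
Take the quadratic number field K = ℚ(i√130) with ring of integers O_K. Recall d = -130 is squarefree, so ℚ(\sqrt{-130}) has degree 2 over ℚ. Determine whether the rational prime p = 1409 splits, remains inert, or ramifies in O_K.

remains prime (inert)

Since -130 ≢ 1 mod 4, the ring of integers is ℤ[√-130] with discriminant 4·(-130) = -520.
Since gcd(1409, -520) = 1 the prime 1409 does not ramify.
Compute (-130/1409) via Euler: 1279^((1409-1)/2) mod 1409 = 1408, so (-130/1409) = -1.
d is a non-residue mod p, hence 1409 remains inert in O_K.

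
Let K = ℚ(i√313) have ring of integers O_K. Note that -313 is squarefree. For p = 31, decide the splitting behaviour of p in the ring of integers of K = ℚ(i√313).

-313 mod 4 = 3, hence disc K = 4·(-313) = -1252 and O_K = ℤ[√-313].
31 ∤ -1252, so 31 is unramified.
Legendre symbol by Euler's criterion: (-313/31) ≡ (-313)^15 ≡ 1 (mod 31), i.e. (-313/31) = 1.
d is a quadratic residue mod p, hence 31 splits in O_K.

p splits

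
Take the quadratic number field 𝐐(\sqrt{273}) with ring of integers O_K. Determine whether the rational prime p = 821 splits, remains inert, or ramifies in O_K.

Since 273 ≡ 1 mod 4, the ring of integers is ℤ[(1+√273)/2] with discriminant 273.
Since gcd(821, 273) = 1 the prime 821 does not ramify.
Compute (273/821) via Euler: 273^((821-1)/2) mod 821 = 1, so (273/821) = 1.
Legendre symbol 1 ⇒ 821 is split.

split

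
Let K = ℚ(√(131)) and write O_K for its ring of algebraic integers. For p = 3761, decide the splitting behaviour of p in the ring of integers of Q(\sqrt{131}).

p is inert

Since 131 ≢ 1 mod 4, the ring of integers is ℤ[√131] with discriminant 4·131 = 524.
Since gcd(3761, 524) = 1 the prime 3761 does not ramify.
Legendre symbol by Euler's criterion: (131/3761) ≡ 131^1880 ≡ 3760 (mod 3761), i.e. (131/3761) = -1.
Legendre symbol -1 ⇒ 3761 is inert.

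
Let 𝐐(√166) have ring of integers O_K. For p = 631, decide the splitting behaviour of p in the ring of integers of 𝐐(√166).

p splits

d = 166 ≡ 2 (mod 4), so O_K = ℤ[√166] and disc(K) = 4d = 664.
631 ∤ 664, so 631 is unramified.
Legendre symbol by Euler's criterion: (166/631) ≡ 166^315 ≡ 1 (mod 631), i.e. (166/631) = 1.
(166/631) = 1, so 631 splits.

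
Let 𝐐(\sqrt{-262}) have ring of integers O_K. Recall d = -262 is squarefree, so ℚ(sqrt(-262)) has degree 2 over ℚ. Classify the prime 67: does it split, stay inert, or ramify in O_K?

d = -262 ≡ 2 (mod 4), so O_K = ℤ[√-262] and disc(K) = 4d = -1048.
disc(K) = -1048 is not divisible by 67; 67 is unramified.
Euler's criterion: (-262)^33 mod 67 = 1. Thus (-262|67) = 1.
(-262/67) = 1, so 67 splits.

split — (67) = 𝔭₁𝔭₂ with 𝔭₁ ≠ 𝔭₂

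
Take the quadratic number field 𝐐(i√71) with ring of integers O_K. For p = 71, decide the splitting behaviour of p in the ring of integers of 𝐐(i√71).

Since -71 ≡ 1 mod 4, the ring of integers is ℤ[(1+√-71)/2] with discriminant -71.
disc(K) = -71 = 71·(-1), so p = 71 is ramified.

ramifies in O_K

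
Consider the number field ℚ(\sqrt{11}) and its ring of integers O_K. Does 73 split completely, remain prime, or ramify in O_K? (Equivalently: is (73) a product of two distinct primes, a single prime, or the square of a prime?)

inert

d = 11 ≡ 3 (mod 4), so O_K = ℤ[√11] and disc(K) = 4d = 44.
disc(K) = 44 is not divisible by 73; 73 is unramified.
(11/73) = 11^36 mod 73 = 72, giving Legendre symbol -1.
(11/73) = -1, so 73 is inert.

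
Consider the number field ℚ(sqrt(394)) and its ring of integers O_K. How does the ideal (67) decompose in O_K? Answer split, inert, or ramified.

394 mod 4 = 2, hence disc K = 4·394 = 1576 and O_K = ℤ[√394].
disc(K) = 1576 is not divisible by 67; 67 is unramified.
Legendre symbol by Euler's criterion: (394/67) ≡ 394^33 ≡ 1 (mod 67), i.e. (394/67) = 1.
(394/67) = 1, so 67 splits.

67 splits in O_K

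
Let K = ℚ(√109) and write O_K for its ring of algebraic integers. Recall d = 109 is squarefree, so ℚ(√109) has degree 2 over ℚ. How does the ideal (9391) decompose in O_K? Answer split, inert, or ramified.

inert

d = 109 ≡ 1 (mod 4), so O_K = ℤ[(1+√109)/2] and disc(K) = d = 109.
disc(K) = 109 is not divisible by 9391; 9391 is unramified.
(109/9391) = 109^4695 mod 9391 = 9390, giving Legendre symbol -1.
(109/9391) = -1, so 9391 is inert.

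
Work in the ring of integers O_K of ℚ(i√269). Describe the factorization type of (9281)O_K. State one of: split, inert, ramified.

Since -269 ≢ 1 mod 4, the ring of integers is ℤ[√-269] with discriminant 4·(-269) = -1076.
disc(K) = -1076 is not divisible by 9281; 9281 is unramified.
Compute (-269/9281) via Euler: 9012^((9281-1)/2) mod 9281 = 9280, so (-269/9281) = -1.
(-269/9281) = -1, so 9281 is inert.

inert — (9281) stays prime in O_K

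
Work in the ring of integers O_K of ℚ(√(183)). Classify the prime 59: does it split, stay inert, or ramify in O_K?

inert — (59) stays prime in O_K

d = 183 ≡ 3 (mod 4), so O_K = ℤ[√183] and disc(K) = 4d = 732.
59 ∤ 732, so 59 is unramified.
(183/59) = 6^29 mod 59 = 58, giving Legendre symbol -1.
(183/59) = -1, so 59 is inert.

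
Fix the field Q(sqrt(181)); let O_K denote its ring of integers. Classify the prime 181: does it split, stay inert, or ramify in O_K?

181 mod 4 = 1, hence disc K = 181 and O_K = ℤ[(1+√181)/2].
disc(K) = 181 = 181·1, so p = 181 is ramified.

181 is ramified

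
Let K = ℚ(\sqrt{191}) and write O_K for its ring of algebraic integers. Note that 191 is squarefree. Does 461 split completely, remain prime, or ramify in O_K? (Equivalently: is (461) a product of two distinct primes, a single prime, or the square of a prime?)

461 splits in O_K

191 mod 4 = 3, hence disc K = 4·191 = 764 and O_K = ℤ[√191].
461 ∤ 764, so 461 is unramified.
Compute (191/461) via Euler: 191^((461-1)/2) mod 461 = 1, so (191/461) = 1.
(191/461) = 1, so 461 splits.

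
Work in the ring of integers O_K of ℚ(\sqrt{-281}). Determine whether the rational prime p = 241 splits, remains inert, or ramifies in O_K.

d = -281 ≡ 3 (mod 4), so O_K = ℤ[√-281] and disc(K) = 4d = -1124.
disc(K) = -1124 is not divisible by 241; 241 is unramified.
Compute (-281/241) via Euler: 201^((241-1)/2) mod 241 = 1, so (-281/241) = 1.
d is a quadratic residue mod p, hence 241 splits in O_K.

p splits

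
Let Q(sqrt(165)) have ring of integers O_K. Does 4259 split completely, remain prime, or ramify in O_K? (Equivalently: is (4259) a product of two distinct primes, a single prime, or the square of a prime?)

165 mod 4 = 1, hence disc K = 165 and O_K = ℤ[(1+√165)/2].
4259 ∤ 165, so 4259 is unramified.
Euler's criterion: 165^2129 mod 4259 = 1. Thus (165|4259) = 1.
Legendre symbol 1 ⇒ 4259 is split.

split — (4259) = 𝔭₁𝔭₂ with 𝔭₁ ≠ 𝔭₂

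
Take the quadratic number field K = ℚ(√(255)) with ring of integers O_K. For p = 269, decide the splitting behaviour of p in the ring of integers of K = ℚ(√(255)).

split — (269) = 𝔭₁𝔭₂ with 𝔭₁ ≠ 𝔭₂

255 mod 4 = 3, hence disc K = 4·255 = 1020 and O_K = ℤ[√255].
Since gcd(269, 1020) = 1 the prime 269 does not ramify.
Legendre symbol by Euler's criterion: (255/269) ≡ 255^134 ≡ 1 (mod 269), i.e. (255/269) = 1.
Legendre symbol 1 ⇒ 269 is split.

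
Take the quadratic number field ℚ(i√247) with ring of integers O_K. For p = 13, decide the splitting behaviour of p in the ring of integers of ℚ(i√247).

-247 mod 4 = 1, hence disc K = -247 and O_K = ℤ[(1+√-247)/2].
13 divides disc(K) = -247, so 13 ramifies.

ramified — (13) = 𝔭²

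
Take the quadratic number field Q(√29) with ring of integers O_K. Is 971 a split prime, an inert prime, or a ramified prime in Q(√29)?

Since 29 ≡ 1 mod 4, the ring of integers is ℤ[(1+√29)/2] with discriminant 29.
disc(K) = 29 is not divisible by 971; 971 is unramified.
Legendre symbol by Euler's criterion: (29/971) ≡ 29^485 ≡ 970 (mod 971), i.e. (29/971) = -1.
Legendre symbol -1 ⇒ 971 is inert.

971 remains inert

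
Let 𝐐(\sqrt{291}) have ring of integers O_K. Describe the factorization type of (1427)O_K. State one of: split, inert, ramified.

Since 291 ≢ 1 mod 4, the ring of integers is ℤ[√291] with discriminant 4·291 = 1164.
disc(K) = 1164 is not divisible by 1427; 1427 is unramified.
(291/1427) = 291^713 mod 1427 = 1426, giving Legendre symbol -1.
(291/1427) = -1, so 1427 is inert.

inert — (1427) stays prime in O_K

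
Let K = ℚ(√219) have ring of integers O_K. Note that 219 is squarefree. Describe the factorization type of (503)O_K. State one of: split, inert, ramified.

split — (503) = 𝔭₁𝔭₂ with 𝔭₁ ≠ 𝔭₂

219 mod 4 = 3, hence disc K = 4·219 = 876 and O_K = ℤ[√219].
503 ∤ 876, so 503 is unramified.
Legendre symbol by Euler's criterion: (219/503) ≡ 219^251 ≡ 1 (mod 503), i.e. (219/503) = 1.
(219/503) = 1, so 503 splits.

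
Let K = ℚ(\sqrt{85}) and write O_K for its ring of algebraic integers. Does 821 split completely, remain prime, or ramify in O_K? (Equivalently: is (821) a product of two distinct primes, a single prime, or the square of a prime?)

d = 85 ≡ 1 (mod 4), so O_K = ℤ[(1+√85)/2] and disc(K) = d = 85.
821 ∤ 85, so 821 is unramified.
Euler's criterion: 85^410 mod 821 = 820. Thus (85|821) = -1.
Legendre symbol -1 ⇒ 821 is inert.

821 remains inert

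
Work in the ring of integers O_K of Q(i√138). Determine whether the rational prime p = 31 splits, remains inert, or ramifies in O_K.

remains prime (inert)

Since -138 ≢ 1 mod 4, the ring of integers is ℤ[√-138] with discriminant 4·(-138) = -552.
31 ∤ -552, so 31 is unramified.
Compute (-138/31) via Euler: 17^((31-1)/2) mod 31 = 30, so (-138/31) = -1.
(-138/31) = -1, so 31 is inert.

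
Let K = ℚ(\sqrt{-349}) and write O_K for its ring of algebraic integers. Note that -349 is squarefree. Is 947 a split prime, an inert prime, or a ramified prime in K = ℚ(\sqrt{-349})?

inert

d = -349 ≡ 3 (mod 4), so O_K = ℤ[√-349] and disc(K) = 4d = -1396.
disc(K) = -1396 is not divisible by 947; 947 is unramified.
(-349/947) = 598^473 mod 947 = 946, giving Legendre symbol -1.
Legendre symbol -1 ⇒ 947 is inert.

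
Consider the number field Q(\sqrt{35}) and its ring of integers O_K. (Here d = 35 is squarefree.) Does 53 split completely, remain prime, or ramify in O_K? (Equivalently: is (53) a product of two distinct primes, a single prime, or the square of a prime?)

35 mod 4 = 3, hence disc K = 4·35 = 140 and O_K = ℤ[√35].
Since gcd(53, 140) = 1 the prime 53 does not ramify.
Euler's criterion: 35^26 mod 53 = 52. Thus (35|53) = -1.
Legendre symbol -1 ⇒ 53 is inert.

inert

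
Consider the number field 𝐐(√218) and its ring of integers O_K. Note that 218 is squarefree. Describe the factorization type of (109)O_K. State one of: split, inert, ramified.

ramified — (109) = 𝔭²

d = 218 ≡ 2 (mod 4), so O_K = ℤ[√218] and disc(K) = 4d = 872.
109 divides disc(K) = 872, so 109 ramifies.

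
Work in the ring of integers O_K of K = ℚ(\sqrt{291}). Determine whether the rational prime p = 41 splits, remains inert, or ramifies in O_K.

d = 291 ≡ 3 (mod 4), so O_K = ℤ[√291] and disc(K) = 4d = 1164.
41 ∤ 1164, so 41 is unramified.
Legendre symbol by Euler's criterion: (291/41) ≡ 291^20 ≡ 1 (mod 41), i.e. (291/41) = 1.
Legendre symbol 1 ⇒ 41 is split.

splits completely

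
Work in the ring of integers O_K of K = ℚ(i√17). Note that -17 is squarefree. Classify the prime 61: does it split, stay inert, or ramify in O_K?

inert

Since -17 ≢ 1 mod 4, the ring of integers is ℤ[√-17] with discriminant 4·(-17) = -68.
Since gcd(61, -68) = 1 the prime 61 does not ramify.
Euler's criterion: (-17)^30 mod 61 = 60. Thus (-17|61) = -1.
Legendre symbol -1 ⇒ 61 is inert.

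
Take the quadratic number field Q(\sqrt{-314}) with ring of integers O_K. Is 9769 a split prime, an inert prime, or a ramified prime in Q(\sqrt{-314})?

9769 splits in O_K

Since -314 ≢ 1 mod 4, the ring of integers is ℤ[√-314] with discriminant 4·(-314) = -1256.
9769 ∤ -1256, so 9769 is unramified.
(-314/9769) = 9455^4884 mod 9769 = 1, giving Legendre symbol 1.
d is a quadratic residue mod p, hence 9769 splits in O_K.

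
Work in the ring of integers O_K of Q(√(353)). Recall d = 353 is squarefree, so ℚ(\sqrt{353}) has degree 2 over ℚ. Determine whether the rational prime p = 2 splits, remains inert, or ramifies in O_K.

d = 353 ≡ 1 (mod 4), so O_K = ℤ[(1+√353)/2] and disc(K) = d = 353.
disc(K) = 353 is not divisible by 2; 2 is unramified.
Checking d mod 8: 353 ≡ 1. Hence 2 is split in O_K.

2 splits in O_K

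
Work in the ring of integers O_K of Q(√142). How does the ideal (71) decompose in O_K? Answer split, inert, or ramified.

142 mod 4 = 2, hence disc K = 4·142 = 568 and O_K = ℤ[√142].
disc(K) = 568 = 71·8, so p = 71 is ramified.

p ramifies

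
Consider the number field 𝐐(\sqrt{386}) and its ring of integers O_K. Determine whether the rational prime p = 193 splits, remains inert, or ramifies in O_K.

ramified — (193) = 𝔭²

386 mod 4 = 2, hence disc K = 4·386 = 1544 and O_K = ℤ[√386].
disc(K) = 1544 = 193·8, so p = 193 is ramified.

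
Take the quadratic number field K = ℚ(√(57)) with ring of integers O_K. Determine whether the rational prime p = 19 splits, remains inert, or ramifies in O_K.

Since 57 ≡ 1 mod 4, the ring of integers is ℤ[(1+√57)/2] with discriminant 57.
disc(K) = 57 = 19·3, so p = 19 is ramified.

ramified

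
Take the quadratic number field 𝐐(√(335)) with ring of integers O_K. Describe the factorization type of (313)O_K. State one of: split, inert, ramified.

Since 335 ≢ 1 mod 4, the ring of integers is ℤ[√335] with discriminant 4·335 = 1340.
Since gcd(313, 1340) = 1 the prime 313 does not ramify.
Euler's criterion: 335^156 mod 313 = 1. Thus (335|313) = 1.
d is a quadratic residue mod p, hence 313 splits in O_K.

splits completely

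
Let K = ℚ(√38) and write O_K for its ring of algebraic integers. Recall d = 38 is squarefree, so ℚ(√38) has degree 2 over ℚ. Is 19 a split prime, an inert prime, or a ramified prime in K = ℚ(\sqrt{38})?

p ramifies

38 mod 4 = 2, hence disc K = 4·38 = 152 and O_K = ℤ[√38].
disc(K) = 152 = 19·8, so p = 19 is ramified.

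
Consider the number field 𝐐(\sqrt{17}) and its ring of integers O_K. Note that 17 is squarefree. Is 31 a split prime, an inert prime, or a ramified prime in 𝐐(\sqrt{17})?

d = 17 ≡ 1 (mod 4), so O_K = ℤ[(1+√17)/2] and disc(K) = d = 17.
disc(K) = 17 is not divisible by 31; 31 is unramified.
Legendre symbol by Euler's criterion: (17/31) ≡ 17^15 ≡ 30 (mod 31), i.e. (17/31) = -1.
(17/31) = -1, so 31 is inert.

inert — (31) stays prime in O_K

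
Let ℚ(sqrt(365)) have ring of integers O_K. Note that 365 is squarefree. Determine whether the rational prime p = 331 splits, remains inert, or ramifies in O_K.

remains prime (inert)

d = 365 ≡ 1 (mod 4), so O_K = ℤ[(1+√365)/2] and disc(K) = d = 365.
331 ∤ 365, so 331 is unramified.
Compute (365/331) via Euler: 34^((331-1)/2) mod 331 = 330, so (365/331) = -1.
Legendre symbol -1 ⇒ 331 is inert.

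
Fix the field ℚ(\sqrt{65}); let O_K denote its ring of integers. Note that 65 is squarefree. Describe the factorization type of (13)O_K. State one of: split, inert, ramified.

ramified

Since 65 ≡ 1 mod 4, the ring of integers is ℤ[(1+√65)/2] with discriminant 65.
Ramification test: 13 | 65. The prime 13 ramifies in K.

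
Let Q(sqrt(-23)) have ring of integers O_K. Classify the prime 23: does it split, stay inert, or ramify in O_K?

ramifies in O_K

d = -23 ≡ 1 (mod 4), so O_K = ℤ[(1+√-23)/2] and disc(K) = d = -23.
23 divides disc(K) = -23, so 23 ramifies.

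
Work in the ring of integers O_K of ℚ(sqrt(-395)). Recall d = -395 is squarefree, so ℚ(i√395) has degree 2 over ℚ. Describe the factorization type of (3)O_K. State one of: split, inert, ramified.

splits completely

-395 mod 4 = 1, hence disc K = -395 and O_K = ℤ[(1+√-395)/2].
3 ∤ -395, so 3 is unramified.
Euler's criterion: (-395)^1 mod 3 = 1. Thus (-395|3) = 1.
(-395/3) = 1, so 3 splits.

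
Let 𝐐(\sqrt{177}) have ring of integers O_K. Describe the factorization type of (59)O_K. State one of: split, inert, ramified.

Since 177 ≡ 1 mod 4, the ring of integers is ℤ[(1+√177)/2] with discriminant 177.
disc(K) = 177 = 59·3, so p = 59 is ramified.

ramified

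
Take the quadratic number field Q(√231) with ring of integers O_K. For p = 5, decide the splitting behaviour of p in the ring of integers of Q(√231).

231 mod 4 = 3, hence disc K = 4·231 = 924 and O_K = ℤ[√231].
disc(K) = 924 is not divisible by 5; 5 is unramified.
(231/5) = 1^2 mod 5 = 1, giving Legendre symbol 1.
Legendre symbol 1 ⇒ 5 is split.

5 splits in O_K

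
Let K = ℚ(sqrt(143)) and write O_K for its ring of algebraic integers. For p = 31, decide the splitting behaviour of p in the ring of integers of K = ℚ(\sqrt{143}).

splits completely

d = 143 ≡ 3 (mod 4), so O_K = ℤ[√143] and disc(K) = 4d = 572.
31 ∤ 572, so 31 is unramified.
Euler's criterion: 143^15 mod 31 = 1. Thus (143|31) = 1.
Legendre symbol 1 ⇒ 31 is split.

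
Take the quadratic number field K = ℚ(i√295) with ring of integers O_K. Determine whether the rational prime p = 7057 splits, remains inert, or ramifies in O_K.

-295 mod 4 = 1, hence disc K = -295 and O_K = ℤ[(1+√-295)/2].
Since gcd(7057, -295) = 1 the prime 7057 does not ramify.
Legendre symbol by Euler's criterion: (-295/7057) ≡ (-295)^3528 ≡ 7056 (mod 7057), i.e. (-295/7057) = -1.
d is a non-residue mod p, hence 7057 remains inert in O_K.

inert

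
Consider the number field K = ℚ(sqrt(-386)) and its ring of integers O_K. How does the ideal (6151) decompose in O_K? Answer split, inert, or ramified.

-386 mod 4 = 2, hence disc K = 4·(-386) = -1544 and O_K = ℤ[√-386].
disc(K) = -1544 is not divisible by 6151; 6151 is unramified.
Compute (-386/6151) via Euler: 5765^((6151-1)/2) mod 6151 = 6150, so (-386/6151) = -1.
Legendre symbol -1 ⇒ 6151 is inert.

6151 remains inert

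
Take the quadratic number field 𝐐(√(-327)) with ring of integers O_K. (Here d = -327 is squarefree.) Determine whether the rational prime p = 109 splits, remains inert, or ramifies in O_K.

-327 mod 4 = 1, hence disc K = -327 and O_K = ℤ[(1+√-327)/2].
Ramification test: 109 | -327. The prime 109 ramifies in K.

ramifies in O_K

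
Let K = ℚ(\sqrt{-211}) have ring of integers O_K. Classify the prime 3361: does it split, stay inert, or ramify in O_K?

p splits

-211 mod 4 = 1, hence disc K = -211 and O_K = ℤ[(1+√-211)/2].
Since gcd(3361, -211) = 1 the prime 3361 does not ramify.
Euler's criterion: (-211)^1680 mod 3361 = 1. Thus (-211|3361) = 1.
Legendre symbol 1 ⇒ 3361 is split.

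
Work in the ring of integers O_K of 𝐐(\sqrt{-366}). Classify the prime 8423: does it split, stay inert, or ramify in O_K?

d = -366 ≡ 2 (mod 4), so O_K = ℤ[√-366] and disc(K) = 4d = -1464.
8423 ∤ -1464, so 8423 is unramified.
Compute (-366/8423) via Euler: 8057^((8423-1)/2) mod 8423 = 8422, so (-366/8423) = -1.
Legendre symbol -1 ⇒ 8423 is inert.

inert — (8423) stays prime in O_K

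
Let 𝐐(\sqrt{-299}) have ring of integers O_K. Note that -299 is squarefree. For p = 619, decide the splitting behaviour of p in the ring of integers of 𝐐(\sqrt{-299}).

splits completely

d = -299 ≡ 1 (mod 4), so O_K = ℤ[(1+√-299)/2] and disc(K) = d = -299.
619 ∤ -299, so 619 is unramified.
Euler's criterion: (-299)^309 mod 619 = 1. Thus (-299|619) = 1.
(-299/619) = 1, so 619 splits.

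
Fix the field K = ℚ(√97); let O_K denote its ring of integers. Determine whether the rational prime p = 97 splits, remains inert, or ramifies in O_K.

97 mod 4 = 1, hence disc K = 97 and O_K = ℤ[(1+√97)/2].
97 divides disc(K) = 97, so 97 ramifies.

97 is ramified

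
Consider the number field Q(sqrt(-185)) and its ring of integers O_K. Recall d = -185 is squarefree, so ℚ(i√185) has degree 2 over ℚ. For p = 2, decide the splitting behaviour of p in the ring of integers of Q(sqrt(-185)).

ramified — (2) = 𝔭²

d = -185 ≡ 3 (mod 4), so O_K = ℤ[√-185] and disc(K) = 4d = -740.
Ramification test: 2 | -740. The prime 2 ramifies in K.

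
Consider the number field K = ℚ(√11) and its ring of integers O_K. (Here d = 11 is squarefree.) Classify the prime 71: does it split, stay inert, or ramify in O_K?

p is inert

Since 11 ≢ 1 mod 4, the ring of integers is ℤ[√11] with discriminant 4·11 = 44.
disc(K) = 44 is not divisible by 71; 71 is unramified.
Euler's criterion: 11^35 mod 71 = 70. Thus (11|71) = -1.
(11/71) = -1, so 71 is inert.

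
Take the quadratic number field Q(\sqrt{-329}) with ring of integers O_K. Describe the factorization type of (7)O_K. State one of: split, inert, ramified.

ramified — (7) = 𝔭²

-329 mod 4 = 3, hence disc K = 4·(-329) = -1316 and O_K = ℤ[√-329].
disc(K) = -1316 = 7·(-188), so p = 7 is ramified.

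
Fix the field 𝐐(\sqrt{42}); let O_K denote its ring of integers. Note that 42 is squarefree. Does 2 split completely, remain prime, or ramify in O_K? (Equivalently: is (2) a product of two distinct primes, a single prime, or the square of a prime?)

Since 42 ≢ 1 mod 4, the ring of integers is ℤ[√42] with discriminant 4·42 = 168.
2 divides disc(K) = 168, so 2 ramifies.

2 is ramified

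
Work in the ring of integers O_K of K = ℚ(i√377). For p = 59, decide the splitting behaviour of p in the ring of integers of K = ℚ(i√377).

-377 mod 4 = 3, hence disc K = 4·(-377) = -1508 and O_K = ℤ[√-377].
Since gcd(59, -1508) = 1 the prime 59 does not ramify.
Compute (-377/59) via Euler: 36^((59-1)/2) mod 59 = 1, so (-377/59) = 1.
d is a quadratic residue mod p, hence 59 splits in O_K.

splits completely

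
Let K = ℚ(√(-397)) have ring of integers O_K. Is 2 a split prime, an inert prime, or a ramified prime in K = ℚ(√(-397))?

Since -397 ≢ 1 mod 4, the ring of integers is ℤ[√-397] with discriminant 4·(-397) = -1588.
2 divides disc(K) = -1588, so 2 ramifies.

2 is ramified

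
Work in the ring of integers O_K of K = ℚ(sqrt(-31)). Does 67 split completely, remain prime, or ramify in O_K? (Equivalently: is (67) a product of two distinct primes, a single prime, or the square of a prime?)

67 splits in O_K

-31 mod 4 = 1, hence disc K = -31 and O_K = ℤ[(1+√-31)/2].
67 ∤ -31, so 67 is unramified.
Legendre symbol by Euler's criterion: (-31/67) ≡ (-31)^33 ≡ 1 (mod 67), i.e. (-31/67) = 1.
Legendre symbol 1 ⇒ 67 is split.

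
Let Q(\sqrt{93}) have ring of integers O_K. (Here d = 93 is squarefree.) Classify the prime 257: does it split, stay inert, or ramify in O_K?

p is inert

93 mod 4 = 1, hence disc K = 93 and O_K = ℤ[(1+√93)/2].
Since gcd(257, 93) = 1 the prime 257 does not ramify.
(93/257) = 93^128 mod 257 = 256, giving Legendre symbol -1.
d is a non-residue mod p, hence 257 remains inert in O_K.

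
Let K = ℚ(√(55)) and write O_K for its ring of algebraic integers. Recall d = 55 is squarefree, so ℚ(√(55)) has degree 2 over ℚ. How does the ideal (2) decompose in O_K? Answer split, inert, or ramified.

55 mod 4 = 3, hence disc K = 4·55 = 220 and O_K = ℤ[√55].
disc(K) = 220 = 2·110, so p = 2 is ramified.

ramified — (2) = 𝔭²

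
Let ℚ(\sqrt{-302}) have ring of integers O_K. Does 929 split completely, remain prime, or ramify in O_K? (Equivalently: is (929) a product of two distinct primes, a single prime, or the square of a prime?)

Since -302 ≢ 1 mod 4, the ring of integers is ℤ[√-302] with discriminant 4·(-302) = -1208.
929 ∤ -1208, so 929 is unramified.
Legendre symbol by Euler's criterion: (-302/929) ≡ (-302)^464 ≡ 928 (mod 929), i.e. (-302/929) = -1.
(-302/929) = -1, so 929 is inert.

929 remains inert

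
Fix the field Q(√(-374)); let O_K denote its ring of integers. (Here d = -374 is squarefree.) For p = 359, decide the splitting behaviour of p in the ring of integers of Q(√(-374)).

359 remains inert

-374 mod 4 = 2, hence disc K = 4·(-374) = -1496 and O_K = ℤ[√-374].
disc(K) = -1496 is not divisible by 359; 359 is unramified.
Compute (-374/359) via Euler: 344^((359-1)/2) mod 359 = 358, so (-374/359) = -1.
d is a non-residue mod p, hence 359 remains inert in O_K.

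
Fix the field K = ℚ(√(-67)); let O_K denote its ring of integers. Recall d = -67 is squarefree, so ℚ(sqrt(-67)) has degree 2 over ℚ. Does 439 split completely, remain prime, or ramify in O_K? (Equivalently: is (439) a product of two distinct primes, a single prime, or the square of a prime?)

split

Since -67 ≡ 1 mod 4, the ring of integers is ℤ[(1+√-67)/2] with discriminant -67.
disc(K) = -67 is not divisible by 439; 439 is unramified.
(-67/439) = 372^219 mod 439 = 1, giving Legendre symbol 1.
d is a quadratic residue mod p, hence 439 splits in O_K.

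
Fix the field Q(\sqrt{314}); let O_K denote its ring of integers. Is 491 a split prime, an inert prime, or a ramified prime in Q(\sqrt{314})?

d = 314 ≡ 2 (mod 4), so O_K = ℤ[√314] and disc(K) = 4d = 1256.
Since gcd(491, 1256) = 1 the prime 491 does not ramify.
(314/491) = 314^245 mod 491 = 1, giving Legendre symbol 1.
d is a quadratic residue mod p, hence 491 splits in O_K.

splits completely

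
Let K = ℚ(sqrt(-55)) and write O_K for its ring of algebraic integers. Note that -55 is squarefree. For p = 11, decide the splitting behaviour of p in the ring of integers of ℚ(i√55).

-55 mod 4 = 1, hence disc K = -55 and O_K = ℤ[(1+√-55)/2].
disc(K) = -55 = 11·(-5), so p = 11 is ramified.

ramified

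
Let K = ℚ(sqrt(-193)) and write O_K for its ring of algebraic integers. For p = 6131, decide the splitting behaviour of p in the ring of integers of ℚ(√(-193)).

split

d = -193 ≡ 3 (mod 4), so O_K = ℤ[√-193] and disc(K) = 4d = -772.
Since gcd(6131, -772) = 1 the prime 6131 does not ramify.
Legendre symbol by Euler's criterion: (-193/6131) ≡ (-193)^3065 ≡ 1 (mod 6131), i.e. (-193/6131) = 1.
(-193/6131) = 1, so 6131 splits.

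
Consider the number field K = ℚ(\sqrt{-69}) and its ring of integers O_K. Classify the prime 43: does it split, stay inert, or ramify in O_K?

split — (43) = 𝔭₁𝔭₂ with 𝔭₁ ≠ 𝔭₂

-69 mod 4 = 3, hence disc K = 4·(-69) = -276 and O_K = ℤ[√-69].
disc(K) = -276 is not divisible by 43; 43 is unramified.
(-69/43) = 17^21 mod 43 = 1, giving Legendre symbol 1.
d is a quadratic residue mod p, hence 43 splits in O_K.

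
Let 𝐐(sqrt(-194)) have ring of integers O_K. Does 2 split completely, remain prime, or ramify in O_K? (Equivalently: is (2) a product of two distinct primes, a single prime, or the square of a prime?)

ramified

-194 mod 4 = 2, hence disc K = 4·(-194) = -776 and O_K = ℤ[√-194].
Ramification test: 2 | -776. The prime 2 ramifies in K.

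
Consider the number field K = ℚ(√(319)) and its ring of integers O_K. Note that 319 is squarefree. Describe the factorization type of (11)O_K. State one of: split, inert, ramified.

Since 319 ≢ 1 mod 4, the ring of integers is ℤ[√319] with discriminant 4·319 = 1276.
11 divides disc(K) = 1276, so 11 ramifies.

ramified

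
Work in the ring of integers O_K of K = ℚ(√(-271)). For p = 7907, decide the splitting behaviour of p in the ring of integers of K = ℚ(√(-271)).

inert — (7907) stays prime in O_K

Since -271 ≡ 1 mod 4, the ring of integers is ℤ[(1+√-271)/2] with discriminant -271.
7907 ∤ -271, so 7907 is unramified.
(-271/7907) = 7636^3953 mod 7907 = 7906, giving Legendre symbol -1.
(-271/7907) = -1, so 7907 is inert.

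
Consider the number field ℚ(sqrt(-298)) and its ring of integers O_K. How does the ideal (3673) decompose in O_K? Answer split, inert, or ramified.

p is inert

Since -298 ≢ 1 mod 4, the ring of integers is ℤ[√-298] with discriminant 4·(-298) = -1192.
Since gcd(3673, -1192) = 1 the prime 3673 does not ramify.
Compute (-298/3673) via Euler: 3375^((3673-1)/2) mod 3673 = 3672, so (-298/3673) = -1.
(-298/3673) = -1, so 3673 is inert.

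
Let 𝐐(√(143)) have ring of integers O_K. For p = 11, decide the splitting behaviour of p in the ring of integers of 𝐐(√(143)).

143 mod 4 = 3, hence disc K = 4·143 = 572 and O_K = ℤ[√143].
disc(K) = 572 = 11·52, so p = 11 is ramified.

p ramifies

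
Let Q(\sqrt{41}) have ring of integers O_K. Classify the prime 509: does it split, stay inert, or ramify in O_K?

41 mod 4 = 1, hence disc K = 41 and O_K = ℤ[(1+√41)/2].
disc(K) = 41 is not divisible by 509; 509 is unramified.
(41/509) = 41^254 mod 509 = 508, giving Legendre symbol -1.
d is a non-residue mod p, hence 509 remains inert in O_K.

remains prime (inert)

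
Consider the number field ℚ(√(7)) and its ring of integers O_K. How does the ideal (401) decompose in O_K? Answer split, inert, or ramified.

splits completely

d = 7 ≡ 3 (mod 4), so O_K = ℤ[√7] and disc(K) = 4d = 28.
disc(K) = 28 is not divisible by 401; 401 is unramified.
Legendre symbol by Euler's criterion: (7/401) ≡ 7^200 ≡ 1 (mod 401), i.e. (7/401) = 1.
d is a quadratic residue mod p, hence 401 splits in O_K.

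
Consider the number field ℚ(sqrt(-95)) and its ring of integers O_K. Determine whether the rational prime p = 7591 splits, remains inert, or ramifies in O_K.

inert — (7591) stays prime in O_K

d = -95 ≡ 1 (mod 4), so O_K = ℤ[(1+√-95)/2] and disc(K) = d = -95.
7591 ∤ -95, so 7591 is unramified.
Compute (-95/7591) via Euler: 7496^((7591-1)/2) mod 7591 = 7590, so (-95/7591) = -1.
d is a non-residue mod p, hence 7591 remains inert in O_K.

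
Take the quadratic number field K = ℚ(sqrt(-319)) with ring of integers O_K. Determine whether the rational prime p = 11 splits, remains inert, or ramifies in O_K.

d = -319 ≡ 1 (mod 4), so O_K = ℤ[(1+√-319)/2] and disc(K) = d = -319.
11 divides disc(K) = -319, so 11 ramifies.

11 is ramified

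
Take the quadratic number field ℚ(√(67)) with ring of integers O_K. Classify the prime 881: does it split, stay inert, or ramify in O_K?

Since 67 ≢ 1 mod 4, the ring of integers is ℤ[√67] with discriminant 4·67 = 268.
881 ∤ 268, so 881 is unramified.
Euler's criterion: 67^440 mod 881 = 1. Thus (67|881) = 1.
Legendre symbol 1 ⇒ 881 is split.

split — (881) = 𝔭₁𝔭₂ with 𝔭₁ ≠ 𝔭₂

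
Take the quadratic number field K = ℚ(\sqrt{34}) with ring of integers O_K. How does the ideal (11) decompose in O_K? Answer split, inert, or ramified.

split

34 mod 4 = 2, hence disc K = 4·34 = 136 and O_K = ℤ[√34].
Since gcd(11, 136) = 1 the prime 11 does not ramify.
Compute (34/11) via Euler: 1^((11-1)/2) mod 11 = 1, so (34/11) = 1.
(34/11) = 1, so 11 splits.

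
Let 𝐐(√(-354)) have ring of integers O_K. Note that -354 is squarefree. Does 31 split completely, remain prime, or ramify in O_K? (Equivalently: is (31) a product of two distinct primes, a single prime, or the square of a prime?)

d = -354 ≡ 2 (mod 4), so O_K = ℤ[√-354] and disc(K) = 4d = -1416.
31 ∤ -1416, so 31 is unramified.
Compute (-354/31) via Euler: 18^((31-1)/2) mod 31 = 1, so (-354/31) = 1.
d is a quadratic residue mod p, hence 31 splits in O_K.

31 splits in O_K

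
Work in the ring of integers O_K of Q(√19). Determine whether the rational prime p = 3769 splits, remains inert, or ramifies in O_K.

p splits

Since 19 ≢ 1 mod 4, the ring of integers is ℤ[√19] with discriminant 4·19 = 76.
3769 ∤ 76, so 3769 is unramified.
Euler's criterion: 19^1884 mod 3769 = 1. Thus (19|3769) = 1.
d is a quadratic residue mod p, hence 3769 splits in O_K.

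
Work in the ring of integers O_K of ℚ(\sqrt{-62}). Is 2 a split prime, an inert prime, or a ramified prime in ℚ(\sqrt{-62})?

ramified — (2) = 𝔭²

Since -62 ≢ 1 mod 4, the ring of integers is ℤ[√-62] with discriminant 4·(-62) = -248.
Ramification test: 2 | -248. The prime 2 ramifies in K.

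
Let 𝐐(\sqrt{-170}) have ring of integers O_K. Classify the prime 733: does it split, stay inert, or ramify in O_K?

733 splits in O_K

d = -170 ≡ 2 (mod 4), so O_K = ℤ[√-170] and disc(K) = 4d = -680.
Since gcd(733, -680) = 1 the prime 733 does not ramify.
(-170/733) = 563^366 mod 733 = 1, giving Legendre symbol 1.
d is a quadratic residue mod p, hence 733 splits in O_K.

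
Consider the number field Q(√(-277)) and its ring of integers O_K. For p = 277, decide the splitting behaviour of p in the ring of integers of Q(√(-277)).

ramifies in O_K

Since -277 ≢ 1 mod 4, the ring of integers is ℤ[√-277] with discriminant 4·(-277) = -1108.
277 divides disc(K) = -1108, so 277 ramifies.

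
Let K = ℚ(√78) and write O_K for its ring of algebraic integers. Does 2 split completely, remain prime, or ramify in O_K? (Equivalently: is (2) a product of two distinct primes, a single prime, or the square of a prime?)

78 mod 4 = 2, hence disc K = 4·78 = 312 and O_K = ℤ[√78].
disc(K) = 312 = 2·156, so p = 2 is ramified.

ramifies in O_K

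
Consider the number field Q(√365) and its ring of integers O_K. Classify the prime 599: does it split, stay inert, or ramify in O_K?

inert

Since 365 ≡ 1 mod 4, the ring of integers is ℤ[(1+√365)/2] with discriminant 365.
Since gcd(599, 365) = 1 the prime 599 does not ramify.
Compute (365/599) via Euler: 365^((599-1)/2) mod 599 = 598, so (365/599) = -1.
d is a non-residue mod p, hence 599 remains inert in O_K.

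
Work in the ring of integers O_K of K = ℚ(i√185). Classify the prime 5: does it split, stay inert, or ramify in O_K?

-185 mod 4 = 3, hence disc K = 4·(-185) = -740 and O_K = ℤ[√-185].
5 divides disc(K) = -740, so 5 ramifies.

ramified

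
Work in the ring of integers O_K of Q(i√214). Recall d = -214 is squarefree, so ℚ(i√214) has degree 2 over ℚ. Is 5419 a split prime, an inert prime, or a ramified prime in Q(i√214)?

inert

-214 mod 4 = 2, hence disc K = 4·(-214) = -856 and O_K = ℤ[√-214].
disc(K) = -856 is not divisible by 5419; 5419 is unramified.
Euler's criterion: (-214)^2709 mod 5419 = 5418. Thus (-214|5419) = -1.
Legendre symbol -1 ⇒ 5419 is inert.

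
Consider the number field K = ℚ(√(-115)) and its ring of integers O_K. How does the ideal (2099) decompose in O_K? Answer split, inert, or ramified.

split

d = -115 ≡ 1 (mod 4), so O_K = ℤ[(1+√-115)/2] and disc(K) = d = -115.
Since gcd(2099, -115) = 1 the prime 2099 does not ramify.
Compute (-115/2099) via Euler: 1984^((2099-1)/2) mod 2099 = 1, so (-115/2099) = 1.
Legendre symbol 1 ⇒ 2099 is split.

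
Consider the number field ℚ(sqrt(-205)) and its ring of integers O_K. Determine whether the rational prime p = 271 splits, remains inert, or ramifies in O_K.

-205 mod 4 = 3, hence disc K = 4·(-205) = -820 and O_K = ℤ[√-205].
disc(K) = -820 is not divisible by 271; 271 is unramified.
Legendre symbol by Euler's criterion: (-205/271) ≡ (-205)^135 ≡ 270 (mod 271), i.e. (-205/271) = -1.
d is a non-residue mod p, hence 271 remains inert in O_K.

271 remains inert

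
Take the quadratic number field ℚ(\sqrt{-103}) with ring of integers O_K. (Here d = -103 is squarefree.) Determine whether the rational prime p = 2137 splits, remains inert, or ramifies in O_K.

remains prime (inert)

-103 mod 4 = 1, hence disc K = -103 and O_K = ℤ[(1+√-103)/2].
disc(K) = -103 is not divisible by 2137; 2137 is unramified.
Legendre symbol by Euler's criterion: (-103/2137) ≡ (-103)^1068 ≡ 2136 (mod 2137), i.e. (-103/2137) = -1.
(-103/2137) = -1, so 2137 is inert.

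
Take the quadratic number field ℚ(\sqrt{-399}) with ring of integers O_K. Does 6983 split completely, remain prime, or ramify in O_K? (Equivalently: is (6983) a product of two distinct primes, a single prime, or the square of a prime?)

-399 mod 4 = 1, hence disc K = -399 and O_K = ℤ[(1+√-399)/2].
6983 ∤ -399, so 6983 is unramified.
Compute (-399/6983) via Euler: 6584^((6983-1)/2) mod 6983 = 1, so (-399/6983) = 1.
(-399/6983) = 1, so 6983 splits.

split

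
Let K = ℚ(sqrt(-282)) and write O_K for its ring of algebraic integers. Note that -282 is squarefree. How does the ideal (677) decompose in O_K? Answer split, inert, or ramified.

-282 mod 4 = 2, hence disc K = 4·(-282) = -1128 and O_K = ℤ[√-282].
disc(K) = -1128 is not divisible by 677; 677 is unramified.
Euler's criterion: (-282)^338 mod 677 = 676. Thus (-282|677) = -1.
d is a non-residue mod p, hence 677 remains inert in O_K.

p is inert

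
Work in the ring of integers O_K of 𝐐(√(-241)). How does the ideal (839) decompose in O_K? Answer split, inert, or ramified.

inert — (839) stays prime in O_K

Since -241 ≢ 1 mod 4, the ring of integers is ℤ[√-241] with discriminant 4·(-241) = -964.
Since gcd(839, -964) = 1 the prime 839 does not ramify.
Legendre symbol by Euler's criterion: (-241/839) ≡ (-241)^419 ≡ 838 (mod 839), i.e. (-241/839) = -1.
Legendre symbol -1 ⇒ 839 is inert.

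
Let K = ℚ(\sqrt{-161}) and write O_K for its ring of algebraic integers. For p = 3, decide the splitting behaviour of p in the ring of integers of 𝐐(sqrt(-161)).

-161 mod 4 = 3, hence disc K = 4·(-161) = -644 and O_K = ℤ[√-161].
disc(K) = -644 is not divisible by 3; 3 is unramified.
Euler's criterion: (-161)^1 mod 3 = 1. Thus (-161|3) = 1.
Legendre symbol 1 ⇒ 3 is split.

splits completely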